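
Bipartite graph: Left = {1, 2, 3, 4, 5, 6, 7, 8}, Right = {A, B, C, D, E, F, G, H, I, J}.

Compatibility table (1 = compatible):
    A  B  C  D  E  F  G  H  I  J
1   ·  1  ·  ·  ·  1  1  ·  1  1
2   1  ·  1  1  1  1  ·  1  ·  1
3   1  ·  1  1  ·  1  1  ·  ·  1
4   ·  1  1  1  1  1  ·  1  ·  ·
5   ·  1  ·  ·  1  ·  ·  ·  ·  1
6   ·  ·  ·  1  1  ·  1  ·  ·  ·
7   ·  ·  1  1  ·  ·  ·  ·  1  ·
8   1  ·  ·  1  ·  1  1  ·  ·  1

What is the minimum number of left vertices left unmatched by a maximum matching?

One maximum matching: 1-B, 2-A, 3-G, 4-H, 5-E, 6-D, 7-C, 8-J.
All 8 left vertices are matched, so no larger matching exists.
That matches 8 of the 8, leaving 0 unmatched; no matching can do better.

0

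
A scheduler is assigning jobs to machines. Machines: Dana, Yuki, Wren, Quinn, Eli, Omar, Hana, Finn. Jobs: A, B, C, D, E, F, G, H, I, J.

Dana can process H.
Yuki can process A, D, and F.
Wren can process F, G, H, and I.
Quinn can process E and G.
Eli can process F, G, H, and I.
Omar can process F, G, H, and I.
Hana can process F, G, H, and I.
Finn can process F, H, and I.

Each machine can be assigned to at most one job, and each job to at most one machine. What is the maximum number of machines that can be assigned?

6

One maximum matching: Dana–H, Yuki–D, Wren–I, Quinn–E, Eli–G, Omar–F.
The set {Dana, Wren, Eli, Omar, Hana, Finn} has only 4 neighbours ({F, G, H, I}), so by Hall's theorem at most 6 of the 8 machines can be matched.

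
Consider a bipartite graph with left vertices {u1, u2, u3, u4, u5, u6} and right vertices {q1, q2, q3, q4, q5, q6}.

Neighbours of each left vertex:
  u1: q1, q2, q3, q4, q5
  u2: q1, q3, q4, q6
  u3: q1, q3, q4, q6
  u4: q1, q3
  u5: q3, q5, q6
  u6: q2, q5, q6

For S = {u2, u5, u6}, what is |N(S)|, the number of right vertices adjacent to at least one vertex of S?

6

The union of neighbours of {u2, u5, u6} is {q1, q2, q3, q4, q5, q6}, which has 6 elements.
Since |N(S)| = 6 ≥ |S| = 3, Hall's condition holds for this subset.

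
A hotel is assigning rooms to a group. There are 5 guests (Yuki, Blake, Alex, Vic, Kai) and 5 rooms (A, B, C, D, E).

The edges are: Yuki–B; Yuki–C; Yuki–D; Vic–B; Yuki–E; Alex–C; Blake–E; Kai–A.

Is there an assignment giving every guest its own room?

Yes

A valid assignment of size 5: Yuki→D, Blake→E, Alex→C, Vic→B, Kai→A.
All 5 guests are covered.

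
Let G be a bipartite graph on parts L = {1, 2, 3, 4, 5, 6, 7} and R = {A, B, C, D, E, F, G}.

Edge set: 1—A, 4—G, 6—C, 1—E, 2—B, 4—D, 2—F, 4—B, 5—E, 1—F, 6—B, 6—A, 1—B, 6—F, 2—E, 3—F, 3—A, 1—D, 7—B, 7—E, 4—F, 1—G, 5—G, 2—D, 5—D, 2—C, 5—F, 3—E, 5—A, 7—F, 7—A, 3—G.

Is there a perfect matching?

One maximum matching: 1→G, 2→C, 3→E, 4→D, 5→A, 6→F, 7→B.
All 7 left vertices are covered.

Yes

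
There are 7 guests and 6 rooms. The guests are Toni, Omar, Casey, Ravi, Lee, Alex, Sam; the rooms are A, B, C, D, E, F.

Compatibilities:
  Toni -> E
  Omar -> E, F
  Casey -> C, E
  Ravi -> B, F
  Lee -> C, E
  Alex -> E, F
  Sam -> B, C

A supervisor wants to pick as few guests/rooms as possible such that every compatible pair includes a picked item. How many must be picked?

4

A maximum matching has 4 edges (e.g. Toni–E, Omar–F, Casey–C, Ravi–B).
By König's theorem the minimum vertex cover has the same size. One such cover is {B, C, E, F}.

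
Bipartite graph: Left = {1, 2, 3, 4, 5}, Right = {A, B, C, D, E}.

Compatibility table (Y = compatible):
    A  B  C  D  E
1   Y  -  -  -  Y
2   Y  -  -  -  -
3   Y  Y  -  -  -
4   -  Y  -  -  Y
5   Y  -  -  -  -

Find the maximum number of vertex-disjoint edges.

For example, pair 1–E, 2–A, 3–B.
The set {1, 2, 3, 4, 5} has only 3 neighbours ({A, B, E}), so by Hall's theorem at most 3 of the 5 left vertices can be matched.

3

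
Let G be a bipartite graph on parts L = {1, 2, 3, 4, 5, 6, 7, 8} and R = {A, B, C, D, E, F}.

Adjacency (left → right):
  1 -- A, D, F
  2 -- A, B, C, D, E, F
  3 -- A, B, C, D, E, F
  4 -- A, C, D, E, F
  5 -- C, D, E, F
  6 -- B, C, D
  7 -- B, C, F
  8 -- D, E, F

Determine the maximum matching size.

6

One maximum matching: 1-D, 2-A, 3-E, 4-F, 5-C, 6-B.
The set {1, 2, 3, 4, 5, 6, 7, 8} has only 6 neighbours ({A, B, C, D, E, F}), so by Hall's theorem at most 6 of the 8 left vertices can be matched.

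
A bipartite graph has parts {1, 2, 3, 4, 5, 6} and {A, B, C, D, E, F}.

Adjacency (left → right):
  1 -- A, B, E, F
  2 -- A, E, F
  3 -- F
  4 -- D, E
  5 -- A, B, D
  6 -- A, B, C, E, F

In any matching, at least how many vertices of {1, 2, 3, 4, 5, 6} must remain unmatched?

0

One maximum matching: 1→E, 2→A, 3→F, 4→D, 5→B, 6→C.
All 6 left vertices are matched, so no larger matching exists.
That matches 6 of the 6, leaving 0 unmatched; no matching can do better.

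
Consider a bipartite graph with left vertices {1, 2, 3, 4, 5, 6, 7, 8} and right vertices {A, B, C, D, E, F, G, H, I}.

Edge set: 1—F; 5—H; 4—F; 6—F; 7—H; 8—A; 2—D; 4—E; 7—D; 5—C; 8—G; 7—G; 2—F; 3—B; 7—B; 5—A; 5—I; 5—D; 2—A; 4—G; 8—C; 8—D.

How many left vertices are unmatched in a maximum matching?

1

A valid assignment of size 7: 1→F, 2→A, 3→B, 4→E, 5→H, 7→D, 8→G.
The set {1, 6} has only 1 neighbour ({F}), so by Hall's theorem at most 7 of the 8 left vertices can be matched.
That matches 7 of the 8, leaving 1 unmatched; no matching can do better.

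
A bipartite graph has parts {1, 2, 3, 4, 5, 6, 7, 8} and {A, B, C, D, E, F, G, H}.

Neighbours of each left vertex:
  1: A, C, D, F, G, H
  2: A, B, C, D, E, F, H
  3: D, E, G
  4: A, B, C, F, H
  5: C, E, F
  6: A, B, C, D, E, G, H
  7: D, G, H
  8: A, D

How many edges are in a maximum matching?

One maximum matching: 1→F, 2→A, 3→E, 4→B, 5→C, 6→G, 7→H, 8→D.
This saturates every left vertex, so 8 is the maximum.

8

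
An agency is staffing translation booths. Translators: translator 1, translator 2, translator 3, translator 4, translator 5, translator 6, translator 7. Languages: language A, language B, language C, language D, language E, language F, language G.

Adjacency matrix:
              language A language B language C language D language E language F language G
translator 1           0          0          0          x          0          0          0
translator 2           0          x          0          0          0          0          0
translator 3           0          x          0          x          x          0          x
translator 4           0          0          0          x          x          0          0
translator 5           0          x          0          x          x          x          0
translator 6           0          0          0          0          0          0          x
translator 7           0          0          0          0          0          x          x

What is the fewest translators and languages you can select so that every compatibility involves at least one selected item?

A maximum matching has 5 edges (e.g. translator 1–language D, translator 2–language B, translator 3–language G, translator 4–language E, translator 5–language F).
By König's theorem the minimum vertex cover has the same size. One such cover is {language B, language D, language E, language F, language G}.

5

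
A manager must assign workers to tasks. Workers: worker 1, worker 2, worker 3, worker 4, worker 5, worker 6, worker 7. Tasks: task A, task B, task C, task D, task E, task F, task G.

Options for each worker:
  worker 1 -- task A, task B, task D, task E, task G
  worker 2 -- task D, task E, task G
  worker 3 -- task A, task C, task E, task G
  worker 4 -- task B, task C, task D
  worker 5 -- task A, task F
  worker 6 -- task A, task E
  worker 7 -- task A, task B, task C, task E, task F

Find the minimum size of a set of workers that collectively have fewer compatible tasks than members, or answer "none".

none

A matching saturating every worker exists, for instance worker 1→task D, worker 2→task G, worker 3→task C, worker 4→task B, worker 5→task F, worker 6→task E, worker 7→task A.
By Hall's marriage theorem, this means |N(S)| ≥ |S| for every subset S, so no violating subset exists.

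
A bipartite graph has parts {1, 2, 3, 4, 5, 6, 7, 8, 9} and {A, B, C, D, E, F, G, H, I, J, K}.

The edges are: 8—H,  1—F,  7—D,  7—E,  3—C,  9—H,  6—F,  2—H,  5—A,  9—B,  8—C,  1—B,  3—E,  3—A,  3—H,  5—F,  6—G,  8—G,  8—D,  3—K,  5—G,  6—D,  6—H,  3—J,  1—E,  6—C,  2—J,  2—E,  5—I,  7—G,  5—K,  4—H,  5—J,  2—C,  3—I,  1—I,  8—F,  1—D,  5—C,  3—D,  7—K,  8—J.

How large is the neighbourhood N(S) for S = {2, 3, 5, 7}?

The union of neighbours of {2, 3, 5, 7} is {A, C, D, E, F, G, H, I, J, K}, which has 10 elements.
Since |N(S)| = 10 ≥ |S| = 4, Hall's condition holds for this subset.

10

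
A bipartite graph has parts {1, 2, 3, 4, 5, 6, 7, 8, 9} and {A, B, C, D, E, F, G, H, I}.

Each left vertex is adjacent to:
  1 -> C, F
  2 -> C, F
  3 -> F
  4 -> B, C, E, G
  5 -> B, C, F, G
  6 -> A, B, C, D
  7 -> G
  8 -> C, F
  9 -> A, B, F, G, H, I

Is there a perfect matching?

No

The set {1, 2, 3, 8} has only 2 neighbours ({C, F}), so by Hall's theorem at most 7 of the 9 left vertices can be matched.
Hence no matching covers every left vertex.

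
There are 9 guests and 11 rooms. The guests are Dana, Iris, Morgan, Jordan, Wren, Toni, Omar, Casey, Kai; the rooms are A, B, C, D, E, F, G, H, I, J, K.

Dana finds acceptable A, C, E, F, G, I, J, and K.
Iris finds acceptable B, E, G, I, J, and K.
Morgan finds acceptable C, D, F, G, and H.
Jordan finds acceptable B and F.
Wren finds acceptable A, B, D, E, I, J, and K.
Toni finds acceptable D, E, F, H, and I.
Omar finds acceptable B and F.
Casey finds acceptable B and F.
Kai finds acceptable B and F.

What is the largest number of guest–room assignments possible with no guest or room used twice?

7

A valid assignment of size 7: Dana-G, Iris-K, Morgan-H, Jordan-F, Wren-J, Toni-E, Omar-B.
The set {Jordan, Omar, Casey, Kai} has only 2 neighbours ({B, F}), so by Hall's theorem at most 7 of the 9 guests can be matched.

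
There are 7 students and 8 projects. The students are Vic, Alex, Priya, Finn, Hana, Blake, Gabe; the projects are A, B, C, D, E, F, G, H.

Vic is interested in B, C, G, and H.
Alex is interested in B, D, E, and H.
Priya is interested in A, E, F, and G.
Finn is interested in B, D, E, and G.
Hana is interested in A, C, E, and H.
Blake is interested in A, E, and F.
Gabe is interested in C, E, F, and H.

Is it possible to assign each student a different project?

A valid assignment of size 7: Vic–B, Alex–D, Priya–F, Finn–G, Hana–C, Blake–E, Gabe–H.
Every student is matched, so this matching saturates all of them.

Yes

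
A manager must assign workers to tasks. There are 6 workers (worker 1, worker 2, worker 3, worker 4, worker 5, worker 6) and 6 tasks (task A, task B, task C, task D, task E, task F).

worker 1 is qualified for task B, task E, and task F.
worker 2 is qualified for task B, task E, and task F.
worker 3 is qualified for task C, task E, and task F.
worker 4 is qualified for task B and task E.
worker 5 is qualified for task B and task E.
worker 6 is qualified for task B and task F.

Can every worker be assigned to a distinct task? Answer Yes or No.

No

The set {worker 1, worker 2, worker 4, worker 5, worker 6} has only 3 neighbours ({task B, task E, task F}), so by Hall's theorem at most 4 of the 6 workers can be matched.
Hence no matching covers every worker.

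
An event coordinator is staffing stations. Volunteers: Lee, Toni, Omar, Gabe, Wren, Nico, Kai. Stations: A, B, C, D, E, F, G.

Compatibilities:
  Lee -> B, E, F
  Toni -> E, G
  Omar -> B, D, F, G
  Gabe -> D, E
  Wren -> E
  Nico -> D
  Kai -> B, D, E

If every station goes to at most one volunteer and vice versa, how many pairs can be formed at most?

5

A valid assignment of size 5: Lee–B, Toni–G, Omar–F, Gabe–D, Wren–E.
The set {Lee, Toni, Omar, Gabe, Wren, Nico, Kai} has only 5 neighbours ({B, D, E, F, G}), so by Hall's theorem at most 5 of the 7 volunteers can be matched.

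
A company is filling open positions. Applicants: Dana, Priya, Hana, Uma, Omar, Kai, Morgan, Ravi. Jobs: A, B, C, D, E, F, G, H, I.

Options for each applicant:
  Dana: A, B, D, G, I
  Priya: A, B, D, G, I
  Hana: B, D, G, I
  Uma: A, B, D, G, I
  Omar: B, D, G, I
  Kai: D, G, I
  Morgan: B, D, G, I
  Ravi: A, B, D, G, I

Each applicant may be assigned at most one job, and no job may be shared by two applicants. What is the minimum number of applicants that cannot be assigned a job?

3

One maximum matching: Dana→G, Priya→D, Hana→I, Uma→A, Omar→B.
The set {Dana, Priya, Hana, Uma, Omar, Kai, Morgan, Ravi} has only 5 neighbours ({A, B, D, G, I}), so by Hall's theorem at most 5 of the 8 applicants can be matched.
That matches 5 of the 8, leaving 3 unmatched; no matching can do better.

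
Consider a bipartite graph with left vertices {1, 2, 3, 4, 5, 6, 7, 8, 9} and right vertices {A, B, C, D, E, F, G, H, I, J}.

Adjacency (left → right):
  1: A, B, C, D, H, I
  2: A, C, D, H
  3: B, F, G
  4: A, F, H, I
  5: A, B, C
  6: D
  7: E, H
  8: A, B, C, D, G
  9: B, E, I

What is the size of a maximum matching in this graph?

9

One maximum matching: 1–A, 2–H, 3–F, 4–I, 5–C, 6–D, 7–E, 8–G, 9–B.
This saturates every left vertex, so 9 is the maximum.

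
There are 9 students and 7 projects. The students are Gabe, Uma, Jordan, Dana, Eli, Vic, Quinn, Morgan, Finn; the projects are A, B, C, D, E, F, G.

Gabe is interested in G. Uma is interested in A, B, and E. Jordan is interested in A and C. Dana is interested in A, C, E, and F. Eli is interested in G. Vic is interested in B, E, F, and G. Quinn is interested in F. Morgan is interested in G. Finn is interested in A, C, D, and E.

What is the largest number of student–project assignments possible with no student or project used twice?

7

A valid assignment of size 7: Gabe–G, Uma–E, Jordan–A, Dana–C, Vic–B, Quinn–F, Finn–D.
The set {Gabe, Eli, Morgan} has only 1 neighbour ({G}), so by Hall's theorem at most 7 of the 9 students can be matched.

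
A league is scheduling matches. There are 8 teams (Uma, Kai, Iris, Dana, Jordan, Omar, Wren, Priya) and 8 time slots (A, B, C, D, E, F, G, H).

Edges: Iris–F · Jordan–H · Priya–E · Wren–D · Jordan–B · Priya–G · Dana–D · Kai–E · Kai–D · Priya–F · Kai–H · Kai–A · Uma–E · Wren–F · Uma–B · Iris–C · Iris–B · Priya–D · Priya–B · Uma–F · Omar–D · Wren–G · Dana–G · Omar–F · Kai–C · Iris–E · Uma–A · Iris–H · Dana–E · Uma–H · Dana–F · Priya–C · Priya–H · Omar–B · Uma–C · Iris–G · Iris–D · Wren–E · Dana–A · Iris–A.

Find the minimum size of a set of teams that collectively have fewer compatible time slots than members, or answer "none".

none

A matching saturating every team exists, for instance Uma→C, Kai→H, Iris→E, Dana→A, Jordan→B, Omar→F, Wren→D, Priya→G.
By Hall's marriage theorem, this means |N(S)| ≥ |S| for every subset S, so no violating subset exists.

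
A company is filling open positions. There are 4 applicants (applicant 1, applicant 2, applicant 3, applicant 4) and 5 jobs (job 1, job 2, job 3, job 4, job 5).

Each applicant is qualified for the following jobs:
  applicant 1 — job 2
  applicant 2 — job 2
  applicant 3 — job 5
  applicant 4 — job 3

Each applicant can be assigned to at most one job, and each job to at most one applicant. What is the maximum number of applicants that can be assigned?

For example, pair applicant 1→job 2, applicant 3→job 5, applicant 4→job 3.
The set {applicant 1, applicant 2} has only 1 neighbour ({job 2}), so by Hall's theorem at most 3 of the 4 applicants can be matched.

3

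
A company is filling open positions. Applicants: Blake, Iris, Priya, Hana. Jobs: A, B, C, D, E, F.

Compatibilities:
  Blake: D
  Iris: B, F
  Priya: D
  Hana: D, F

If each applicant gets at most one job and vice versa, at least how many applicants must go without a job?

For example, pair Blake→D, Iris→B, Hana→F.
The set {Blake, Priya} has only 1 neighbour ({D}), so by Hall's theorem at most 3 of the 4 applicants can be matched.
That matches 3 of the 4, leaving 1 unmatched; no matching can do better.

1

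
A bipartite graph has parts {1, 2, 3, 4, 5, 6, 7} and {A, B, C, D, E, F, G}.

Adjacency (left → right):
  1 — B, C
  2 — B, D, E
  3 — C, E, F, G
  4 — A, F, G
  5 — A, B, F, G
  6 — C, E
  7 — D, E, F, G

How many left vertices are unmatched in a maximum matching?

0

A valid assignment of size 7: 1→B, 2→D, 3→G, 4→A, 5→F, 6→C, 7→E.
All 7 left vertices are matched, so no larger matching exists.
That matches 7 of the 7, leaving 0 unmatched; no matching can do better.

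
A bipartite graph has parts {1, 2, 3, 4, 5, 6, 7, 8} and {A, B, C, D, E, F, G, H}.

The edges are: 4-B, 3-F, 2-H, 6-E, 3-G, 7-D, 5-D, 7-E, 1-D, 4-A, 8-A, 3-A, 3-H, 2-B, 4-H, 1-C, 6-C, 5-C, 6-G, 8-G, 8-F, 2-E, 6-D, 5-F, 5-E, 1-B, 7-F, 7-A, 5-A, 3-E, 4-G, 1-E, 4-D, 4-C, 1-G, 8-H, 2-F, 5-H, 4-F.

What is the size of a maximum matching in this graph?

8

A valid assignment of size 8: 1-E, 2-H, 3-G, 4-B, 5-A, 6-C, 7-D, 8-F.
All 8 left vertices are matched, so no larger matching exists.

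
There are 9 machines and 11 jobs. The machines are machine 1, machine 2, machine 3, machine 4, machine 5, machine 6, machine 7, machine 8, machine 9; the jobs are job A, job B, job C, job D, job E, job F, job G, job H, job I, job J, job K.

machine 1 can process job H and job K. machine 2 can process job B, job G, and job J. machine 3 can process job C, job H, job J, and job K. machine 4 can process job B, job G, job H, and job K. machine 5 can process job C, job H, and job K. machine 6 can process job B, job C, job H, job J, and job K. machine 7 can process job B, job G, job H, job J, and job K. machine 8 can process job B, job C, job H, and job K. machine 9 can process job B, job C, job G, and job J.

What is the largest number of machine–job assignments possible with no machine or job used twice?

One maximum matching: machine 1–job H, machine 2–job G, machine 3–job C, machine 4–job B, machine 5–job K, machine 6–job J.
The set {machine 1, machine 2, machine 3, machine 4, machine 5, machine 6, machine 7, machine 8, machine 9} has only 6 neighbours ({job B, job C, job G, job H, job J, job K}), so by Hall's theorem at most 6 of the 9 machines can be matched.

6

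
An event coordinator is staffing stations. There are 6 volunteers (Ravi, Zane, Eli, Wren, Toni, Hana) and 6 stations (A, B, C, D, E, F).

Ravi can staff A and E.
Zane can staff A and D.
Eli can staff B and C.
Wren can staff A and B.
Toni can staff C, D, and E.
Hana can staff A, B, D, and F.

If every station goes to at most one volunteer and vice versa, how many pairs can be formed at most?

One maximum matching: Ravi–A, Zane–D, Eli–C, Wren–B, Toni–E, Hana–F.
All 6 volunteers are matched, so no larger matching exists.

6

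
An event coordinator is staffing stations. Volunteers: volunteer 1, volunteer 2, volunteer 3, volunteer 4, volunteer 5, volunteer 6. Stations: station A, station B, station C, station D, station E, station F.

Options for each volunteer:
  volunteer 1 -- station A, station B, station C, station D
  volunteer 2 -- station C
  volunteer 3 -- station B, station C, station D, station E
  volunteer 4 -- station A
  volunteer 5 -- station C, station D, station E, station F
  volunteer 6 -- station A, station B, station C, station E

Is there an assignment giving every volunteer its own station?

Yes

One maximum matching: volunteer 1–station D, volunteer 2–station C, volunteer 3–station E, volunteer 4–station A, volunteer 5–station F, volunteer 6–station B.
Every volunteer is matched, so this is a perfect matching.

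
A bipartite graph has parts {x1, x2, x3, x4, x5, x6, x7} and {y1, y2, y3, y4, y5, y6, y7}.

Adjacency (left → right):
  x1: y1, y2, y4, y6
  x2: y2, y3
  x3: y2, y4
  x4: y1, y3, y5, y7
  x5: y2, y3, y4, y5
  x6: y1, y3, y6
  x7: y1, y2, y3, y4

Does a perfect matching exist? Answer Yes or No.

Yes

For example, pair x1-y6, x2-y2, x3-y4, x4-y7, x5-y5, x6-y1, x7-y3.
All 7 left vertices are covered.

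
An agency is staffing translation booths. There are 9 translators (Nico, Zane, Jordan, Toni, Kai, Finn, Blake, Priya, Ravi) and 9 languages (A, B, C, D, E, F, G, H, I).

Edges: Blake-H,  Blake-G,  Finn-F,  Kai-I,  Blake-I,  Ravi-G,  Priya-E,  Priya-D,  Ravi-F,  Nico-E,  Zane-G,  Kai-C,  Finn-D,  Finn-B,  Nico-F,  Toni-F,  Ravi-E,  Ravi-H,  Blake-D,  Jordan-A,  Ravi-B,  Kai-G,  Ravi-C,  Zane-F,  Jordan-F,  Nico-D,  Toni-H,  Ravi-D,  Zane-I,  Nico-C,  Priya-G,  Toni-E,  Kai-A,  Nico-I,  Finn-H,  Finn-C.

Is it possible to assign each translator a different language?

Yes

One maximum matching: Nico–E, Zane–F, Jordan–A, Toni–H, Kai–C, Finn–B, Blake–I, Priya–D, Ravi–G.
All 9 translators are covered.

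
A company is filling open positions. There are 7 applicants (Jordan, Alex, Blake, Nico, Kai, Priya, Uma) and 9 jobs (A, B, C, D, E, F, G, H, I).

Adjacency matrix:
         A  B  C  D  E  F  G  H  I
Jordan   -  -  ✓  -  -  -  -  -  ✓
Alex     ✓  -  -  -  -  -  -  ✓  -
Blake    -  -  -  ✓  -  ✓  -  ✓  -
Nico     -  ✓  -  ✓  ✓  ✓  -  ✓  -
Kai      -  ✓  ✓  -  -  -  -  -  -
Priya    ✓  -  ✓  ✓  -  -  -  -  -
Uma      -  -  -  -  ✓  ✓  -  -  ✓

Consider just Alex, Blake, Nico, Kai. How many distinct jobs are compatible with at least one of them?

7

The union of neighbours of {Alex, Blake, Nico, Kai} is {A, B, C, D, E, F, H}, which has 7 elements.
Since |N(S)| = 7 ≥ |S| = 4, Hall's condition holds for this subset.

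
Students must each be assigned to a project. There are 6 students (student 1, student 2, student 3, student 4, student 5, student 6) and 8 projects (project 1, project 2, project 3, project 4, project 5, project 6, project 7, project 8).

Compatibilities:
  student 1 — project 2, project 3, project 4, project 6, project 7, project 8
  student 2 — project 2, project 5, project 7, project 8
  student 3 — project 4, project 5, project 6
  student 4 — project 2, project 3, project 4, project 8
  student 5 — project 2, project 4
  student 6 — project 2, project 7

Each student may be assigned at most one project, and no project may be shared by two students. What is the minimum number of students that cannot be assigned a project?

For example, pair student 1-project 3, student 2-project 8, student 3-project 5, student 4-project 4, student 5-project 2, student 6-project 7.
All 6 students are matched, so no larger matching exists.
That matches 6 of the 6, leaving 0 unmatched; no matching can do better.

0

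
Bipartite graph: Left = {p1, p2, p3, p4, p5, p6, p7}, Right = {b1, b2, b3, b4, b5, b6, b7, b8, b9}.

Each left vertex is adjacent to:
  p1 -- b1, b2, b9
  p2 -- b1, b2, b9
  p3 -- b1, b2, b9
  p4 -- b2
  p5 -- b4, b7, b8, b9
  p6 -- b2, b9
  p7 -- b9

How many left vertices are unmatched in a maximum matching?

For example, pair p1-b1, p2-b9, p3-b2, p5-b8.
The set {p1, p2, p3, p4, p6, p7} has only 3 neighbours ({b1, b2, b9}), so by Hall's theorem at most 4 of the 7 left vertices can be matched.
That matches 4 of the 7, leaving 3 unmatched; no matching can do better.

3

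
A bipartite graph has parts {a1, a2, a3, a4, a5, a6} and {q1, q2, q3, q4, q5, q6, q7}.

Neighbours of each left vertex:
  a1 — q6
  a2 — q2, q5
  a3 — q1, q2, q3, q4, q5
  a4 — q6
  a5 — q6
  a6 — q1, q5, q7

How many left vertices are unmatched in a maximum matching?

For example, pair a1-q6, a2-q2, a3-q4, a6-q7.
The set {a1, a4, a5} has only 1 neighbour ({q6}), so by Hall's theorem at most 4 of the 6 left vertices can be matched.
That matches 4 of the 6, leaving 2 unmatched; no matching can do better.

2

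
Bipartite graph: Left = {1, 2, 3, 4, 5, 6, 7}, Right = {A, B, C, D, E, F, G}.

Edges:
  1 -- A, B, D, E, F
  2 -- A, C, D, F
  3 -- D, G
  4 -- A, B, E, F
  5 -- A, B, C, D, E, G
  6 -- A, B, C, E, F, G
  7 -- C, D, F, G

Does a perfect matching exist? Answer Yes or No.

A valid assignment of size 7: 1–E, 2–C, 3–D, 4–B, 5–A, 6–G, 7–F.
All 7 left vertices are covered.

Yes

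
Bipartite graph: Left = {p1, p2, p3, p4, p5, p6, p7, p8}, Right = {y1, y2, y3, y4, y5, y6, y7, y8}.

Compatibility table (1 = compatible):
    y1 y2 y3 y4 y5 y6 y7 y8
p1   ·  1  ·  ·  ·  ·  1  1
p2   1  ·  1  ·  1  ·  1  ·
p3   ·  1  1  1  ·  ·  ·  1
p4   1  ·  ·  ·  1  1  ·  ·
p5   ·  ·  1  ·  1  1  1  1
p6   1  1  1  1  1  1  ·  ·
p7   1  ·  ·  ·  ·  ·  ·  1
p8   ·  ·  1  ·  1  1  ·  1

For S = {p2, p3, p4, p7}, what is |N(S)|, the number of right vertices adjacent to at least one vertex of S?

The union of neighbours of {p2, p3, p4, p7} is {y1, y2, y3, y4, y5, y6, y7, y8}, which has 8 elements.
Since |N(S)| = 8 ≥ |S| = 4, Hall's condition holds for this subset.

8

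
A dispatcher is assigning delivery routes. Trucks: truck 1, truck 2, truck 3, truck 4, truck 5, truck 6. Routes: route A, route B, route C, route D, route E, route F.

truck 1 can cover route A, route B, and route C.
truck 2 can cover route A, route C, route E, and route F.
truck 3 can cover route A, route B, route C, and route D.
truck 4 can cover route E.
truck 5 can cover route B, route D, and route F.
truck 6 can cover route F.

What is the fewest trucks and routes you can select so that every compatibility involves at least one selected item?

{truck 1, truck 2, truck 3, truck 4, truck 5, truck 6} is a vertex cover of size 6: every edge has an endpoint in this set.
No smaller cover exists because truck 1–route B, truck 2–route C, truck 3–route A, truck 4–route E, truck 5–route D, truck 6–route F is a matching of size 6, and a cover must include an endpoint of each of these disjoint edges (König's theorem).

6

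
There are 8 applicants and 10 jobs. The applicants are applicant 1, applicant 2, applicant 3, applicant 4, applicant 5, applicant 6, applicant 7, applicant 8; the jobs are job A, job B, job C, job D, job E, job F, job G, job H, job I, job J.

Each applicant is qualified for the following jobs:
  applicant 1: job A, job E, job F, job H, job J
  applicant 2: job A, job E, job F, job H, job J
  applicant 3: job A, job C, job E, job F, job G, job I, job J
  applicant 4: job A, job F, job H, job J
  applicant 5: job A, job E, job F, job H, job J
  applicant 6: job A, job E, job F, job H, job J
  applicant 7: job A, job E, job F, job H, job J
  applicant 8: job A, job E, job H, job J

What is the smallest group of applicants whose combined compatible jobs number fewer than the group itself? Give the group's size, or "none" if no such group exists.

6

Take S = {applicant 1, applicant 2, applicant 4, applicant 5, applicant 6, applicant 7}. Its neighbourhood is {job A, job E, job F, job H, job J}, so |N(S)| = 5 < |S| = 6.
Every subset of size less than 6 has at least as many neighbours as members, so 6 is the minimum.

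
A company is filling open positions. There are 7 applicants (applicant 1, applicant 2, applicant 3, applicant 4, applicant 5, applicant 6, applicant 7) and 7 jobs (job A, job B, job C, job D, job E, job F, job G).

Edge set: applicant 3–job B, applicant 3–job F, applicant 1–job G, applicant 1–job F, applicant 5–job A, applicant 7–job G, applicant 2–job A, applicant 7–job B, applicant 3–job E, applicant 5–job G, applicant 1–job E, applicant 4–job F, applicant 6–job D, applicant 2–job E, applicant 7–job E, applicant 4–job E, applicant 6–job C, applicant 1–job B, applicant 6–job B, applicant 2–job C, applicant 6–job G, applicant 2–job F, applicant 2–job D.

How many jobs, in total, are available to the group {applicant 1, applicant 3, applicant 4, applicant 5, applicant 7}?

The union of neighbours of {applicant 1, applicant 3, applicant 4, applicant 5, applicant 7} is {job A, job B, job E, job F, job G}, which has 5 elements.
Since |N(S)| = 5 ≥ |S| = 5, Hall's condition holds for this subset.

5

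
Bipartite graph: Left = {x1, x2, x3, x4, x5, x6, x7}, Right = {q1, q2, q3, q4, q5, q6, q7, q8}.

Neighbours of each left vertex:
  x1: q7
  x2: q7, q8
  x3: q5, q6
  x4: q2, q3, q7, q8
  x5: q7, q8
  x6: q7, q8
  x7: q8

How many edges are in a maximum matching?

One maximum matching: x1–q7, x2–q8, x3–q5, x4–q2.
The set {x1, x2, x5, x6, x7} has only 2 neighbours ({q7, q8}), so by Hall's theorem at most 4 of the 7 left vertices can be matched.

4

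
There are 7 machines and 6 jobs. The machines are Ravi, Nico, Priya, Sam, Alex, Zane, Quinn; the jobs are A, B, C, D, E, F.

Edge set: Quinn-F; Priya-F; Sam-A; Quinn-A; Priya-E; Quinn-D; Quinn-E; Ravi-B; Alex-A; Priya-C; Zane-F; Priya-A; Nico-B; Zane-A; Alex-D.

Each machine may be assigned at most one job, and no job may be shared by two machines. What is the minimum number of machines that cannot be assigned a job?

A valid assignment of size 6: Ravi-B, Priya-C, Sam-A, Alex-D, Zane-F, Quinn-E.
The set {Ravi, Nico} has only 1 neighbour ({B}), so by Hall's theorem at most 6 of the 7 machines can be matched.
That matches 6 of the 7, leaving 1 unmatched; no matching can do better.

1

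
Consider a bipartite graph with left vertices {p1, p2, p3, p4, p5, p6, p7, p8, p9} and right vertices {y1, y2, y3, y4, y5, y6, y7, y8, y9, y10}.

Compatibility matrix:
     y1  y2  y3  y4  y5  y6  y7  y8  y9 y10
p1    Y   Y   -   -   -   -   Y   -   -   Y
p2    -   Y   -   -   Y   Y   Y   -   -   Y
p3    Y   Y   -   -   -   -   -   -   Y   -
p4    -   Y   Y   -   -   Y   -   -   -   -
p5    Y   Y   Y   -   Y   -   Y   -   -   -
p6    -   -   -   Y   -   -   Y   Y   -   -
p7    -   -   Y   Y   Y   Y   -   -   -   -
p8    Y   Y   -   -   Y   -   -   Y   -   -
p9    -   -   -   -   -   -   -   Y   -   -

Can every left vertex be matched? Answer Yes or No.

One maximum matching: p1–y10, p2–y6, p3–y1, p4–y2, p5–y3, p6–y7, p7–y4, p8–y5, p9–y8.
All 9 left vertices are covered.

Yes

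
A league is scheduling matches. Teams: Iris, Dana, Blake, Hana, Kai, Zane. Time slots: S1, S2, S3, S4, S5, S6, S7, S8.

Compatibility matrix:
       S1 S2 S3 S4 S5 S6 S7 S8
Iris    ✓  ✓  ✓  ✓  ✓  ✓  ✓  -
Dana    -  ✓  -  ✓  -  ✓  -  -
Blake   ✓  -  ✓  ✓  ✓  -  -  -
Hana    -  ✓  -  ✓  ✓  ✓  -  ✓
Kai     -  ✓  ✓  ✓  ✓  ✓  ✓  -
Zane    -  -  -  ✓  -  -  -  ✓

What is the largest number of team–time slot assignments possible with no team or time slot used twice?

6

One maximum matching: Iris→S3, Dana→S2, Blake→S1, Hana→S6, Kai→S7, Zane→S4.
This saturates every team, so 6 is the maximum.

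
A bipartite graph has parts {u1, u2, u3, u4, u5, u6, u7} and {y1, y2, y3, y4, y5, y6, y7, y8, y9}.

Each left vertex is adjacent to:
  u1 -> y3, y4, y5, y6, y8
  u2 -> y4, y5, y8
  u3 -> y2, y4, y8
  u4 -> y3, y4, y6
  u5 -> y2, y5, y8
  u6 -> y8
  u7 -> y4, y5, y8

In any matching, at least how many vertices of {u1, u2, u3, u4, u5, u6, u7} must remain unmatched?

1

For example, pair u1–y6, u2–y5, u3–y4, u4–y3, u5–y2, u6–y8.
The set {u2, u3, u5, u6, u7} has only 4 neighbours ({y2, y4, y5, y8}), so by Hall's theorem at most 6 of the 7 left vertices can be matched.
That matches 6 of the 7, leaving 1 unmatched; no matching can do better.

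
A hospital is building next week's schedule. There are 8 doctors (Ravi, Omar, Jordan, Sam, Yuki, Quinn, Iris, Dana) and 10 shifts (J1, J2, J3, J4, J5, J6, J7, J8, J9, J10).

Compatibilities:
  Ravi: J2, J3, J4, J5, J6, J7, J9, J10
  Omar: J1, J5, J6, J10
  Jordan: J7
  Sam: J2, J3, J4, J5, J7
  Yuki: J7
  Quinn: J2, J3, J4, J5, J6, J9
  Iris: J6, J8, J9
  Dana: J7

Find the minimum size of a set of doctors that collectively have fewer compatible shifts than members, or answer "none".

Take S = {Jordan, Yuki}. Its neighbourhood is {J7}, so |N(S)| = 1 < |S| = 2.
No single vertex violates Hall's condition since each has at least one neighbour, so 2 is the minimum.

2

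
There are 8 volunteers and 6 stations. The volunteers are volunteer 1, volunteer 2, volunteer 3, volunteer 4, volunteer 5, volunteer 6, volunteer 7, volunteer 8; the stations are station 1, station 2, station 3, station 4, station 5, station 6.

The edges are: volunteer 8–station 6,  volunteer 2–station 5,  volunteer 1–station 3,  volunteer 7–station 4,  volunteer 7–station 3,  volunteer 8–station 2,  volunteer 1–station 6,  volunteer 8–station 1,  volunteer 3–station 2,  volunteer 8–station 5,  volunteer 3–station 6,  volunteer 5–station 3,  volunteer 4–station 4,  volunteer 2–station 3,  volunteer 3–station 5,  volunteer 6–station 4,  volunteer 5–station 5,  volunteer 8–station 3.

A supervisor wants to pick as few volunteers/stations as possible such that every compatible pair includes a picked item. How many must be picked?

A maximum matching has 6 edges (e.g. volunteer 1–station 6, volunteer 2–station 5, volunteer 3–station 2, volunteer 4–station 4, volunteer 5–station 3, volunteer 8–station 1).
By König's theorem the minimum vertex cover has the same size. One such cover is {volunteer 1, volunteer 3, volunteer 8, station 3, station 4, station 5}.

6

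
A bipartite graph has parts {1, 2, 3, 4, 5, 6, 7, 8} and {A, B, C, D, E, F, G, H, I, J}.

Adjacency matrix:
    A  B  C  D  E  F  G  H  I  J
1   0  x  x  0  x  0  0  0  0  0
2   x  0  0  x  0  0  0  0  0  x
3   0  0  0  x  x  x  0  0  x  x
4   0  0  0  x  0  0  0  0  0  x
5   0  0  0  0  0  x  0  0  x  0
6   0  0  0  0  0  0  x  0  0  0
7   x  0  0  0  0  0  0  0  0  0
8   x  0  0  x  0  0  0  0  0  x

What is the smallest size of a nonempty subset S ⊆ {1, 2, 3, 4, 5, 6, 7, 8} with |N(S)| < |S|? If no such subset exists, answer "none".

4

Take S = {2, 4, 7, 8}. Its neighbourhood is {A, D, J}, so |N(S)| = 3 < |S| = 4.
Every subset of size less than 4 has at least as many neighbours as members, so 4 is the minimum.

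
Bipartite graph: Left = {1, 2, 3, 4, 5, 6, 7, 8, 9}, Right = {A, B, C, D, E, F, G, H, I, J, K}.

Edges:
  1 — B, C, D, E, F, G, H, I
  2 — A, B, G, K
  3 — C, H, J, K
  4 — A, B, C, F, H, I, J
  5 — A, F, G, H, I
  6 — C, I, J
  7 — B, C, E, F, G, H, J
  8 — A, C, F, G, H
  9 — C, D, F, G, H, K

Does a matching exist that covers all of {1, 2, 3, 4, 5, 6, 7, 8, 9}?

A valid assignment of size 9: 1-E, 2-K, 3-C, 4-B, 5-H, 6-I, 7-J, 8-A, 9-G.
Every left vertex is matched, so this matching saturates all of them.

Yes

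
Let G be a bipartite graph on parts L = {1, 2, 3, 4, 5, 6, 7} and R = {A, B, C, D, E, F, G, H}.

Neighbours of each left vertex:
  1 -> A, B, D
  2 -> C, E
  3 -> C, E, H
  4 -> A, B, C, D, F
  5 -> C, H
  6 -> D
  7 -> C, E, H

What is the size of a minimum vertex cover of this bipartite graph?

The 6 edges 1–B, 2–E, 3–H, 4–A, 5–C, 6–D form a matching, so any vertex cover needs at least 6 vertices (one per matched edge).
Conversely {1, 4, 6, C, E, H} meets every edge and has exactly 6 vertices, so 6 is optimal.

6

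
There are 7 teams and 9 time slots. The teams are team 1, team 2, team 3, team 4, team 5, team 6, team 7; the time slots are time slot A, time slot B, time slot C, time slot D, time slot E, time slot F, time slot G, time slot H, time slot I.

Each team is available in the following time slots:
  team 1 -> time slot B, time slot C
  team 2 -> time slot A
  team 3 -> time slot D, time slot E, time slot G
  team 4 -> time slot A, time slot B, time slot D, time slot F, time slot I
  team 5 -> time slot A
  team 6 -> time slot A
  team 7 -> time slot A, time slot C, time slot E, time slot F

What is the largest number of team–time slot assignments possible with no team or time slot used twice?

5

For example, pair team 1→time slot B, team 2→time slot A, team 3→time slot G, team 4→time slot I, team 7→time slot F.
The set {team 2, team 5, team 6} has only 1 neighbour ({time slot A}), so by Hall's theorem at most 5 of the 7 teams can be matched.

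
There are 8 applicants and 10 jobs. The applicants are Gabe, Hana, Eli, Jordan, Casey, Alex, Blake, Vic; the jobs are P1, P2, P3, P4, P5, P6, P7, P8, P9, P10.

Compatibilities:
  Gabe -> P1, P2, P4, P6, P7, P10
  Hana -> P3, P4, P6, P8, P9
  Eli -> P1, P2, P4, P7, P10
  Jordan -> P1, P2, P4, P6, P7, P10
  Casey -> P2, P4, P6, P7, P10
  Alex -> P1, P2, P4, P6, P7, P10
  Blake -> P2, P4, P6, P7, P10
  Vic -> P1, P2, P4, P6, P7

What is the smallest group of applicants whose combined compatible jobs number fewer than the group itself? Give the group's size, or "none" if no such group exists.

Take S = {Gabe, Eli, Jordan, Casey, Alex, Blake, Vic}. Its neighbourhood is {P1, P2, P4, P6, P7, P10}, so |N(S)| = 6 < |S| = 7.
Every subset of size less than 7 has at least as many neighbours as members, so 7 is the minimum.

7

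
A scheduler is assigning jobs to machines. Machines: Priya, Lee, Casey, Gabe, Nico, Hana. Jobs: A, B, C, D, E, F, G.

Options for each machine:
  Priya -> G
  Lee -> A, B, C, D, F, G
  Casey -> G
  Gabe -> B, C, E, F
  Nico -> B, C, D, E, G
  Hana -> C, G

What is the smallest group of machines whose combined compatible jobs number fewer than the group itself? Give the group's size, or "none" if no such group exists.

2

Take S = {Priya, Casey}. Its neighbourhood is {G}, so |N(S)| = 1 < |S| = 2.
No single vertex violates Hall's condition since each has at least one neighbour, so 2 is the minimum.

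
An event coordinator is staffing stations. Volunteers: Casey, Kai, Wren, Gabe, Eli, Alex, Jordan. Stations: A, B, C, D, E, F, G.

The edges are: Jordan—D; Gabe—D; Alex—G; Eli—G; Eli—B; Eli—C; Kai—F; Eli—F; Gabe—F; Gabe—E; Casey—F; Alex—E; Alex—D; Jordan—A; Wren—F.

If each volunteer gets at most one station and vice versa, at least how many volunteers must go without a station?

2

For example, pair Casey→F, Gabe→E, Eli→B, Alex→G, Jordan→D.
The set {Casey, Kai, Wren} has only 1 neighbour ({F}), so by Hall's theorem at most 5 of the 7 volunteers can be matched.
That matches 5 of the 7, leaving 2 unmatched; no matching can do better.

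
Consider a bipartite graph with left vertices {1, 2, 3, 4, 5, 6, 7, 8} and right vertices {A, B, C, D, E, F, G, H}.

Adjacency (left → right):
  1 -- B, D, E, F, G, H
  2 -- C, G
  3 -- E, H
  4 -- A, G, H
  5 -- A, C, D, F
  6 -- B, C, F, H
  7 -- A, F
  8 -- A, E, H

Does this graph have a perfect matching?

A valid assignment of size 8: 1→D, 2→C, 3→H, 4→G, 5→F, 6→B, 7→A, 8→E.
All 8 left vertices are covered.

Yes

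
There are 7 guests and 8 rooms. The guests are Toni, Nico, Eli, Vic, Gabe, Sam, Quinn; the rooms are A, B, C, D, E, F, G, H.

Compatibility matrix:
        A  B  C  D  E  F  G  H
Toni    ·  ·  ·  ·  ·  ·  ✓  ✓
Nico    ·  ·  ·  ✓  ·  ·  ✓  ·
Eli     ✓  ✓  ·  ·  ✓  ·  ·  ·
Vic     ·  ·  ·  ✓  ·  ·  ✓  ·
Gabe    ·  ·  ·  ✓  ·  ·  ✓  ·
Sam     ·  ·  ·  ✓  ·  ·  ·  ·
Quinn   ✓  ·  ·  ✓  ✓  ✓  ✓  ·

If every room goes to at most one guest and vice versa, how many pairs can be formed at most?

5

A valid assignment of size 5: Toni–H, Nico–D, Eli–B, Vic–G, Quinn–A.
The set {Nico, Vic, Gabe, Sam} has only 2 neighbours ({D, G}), so by Hall's theorem at most 5 of the 7 guests can be matched.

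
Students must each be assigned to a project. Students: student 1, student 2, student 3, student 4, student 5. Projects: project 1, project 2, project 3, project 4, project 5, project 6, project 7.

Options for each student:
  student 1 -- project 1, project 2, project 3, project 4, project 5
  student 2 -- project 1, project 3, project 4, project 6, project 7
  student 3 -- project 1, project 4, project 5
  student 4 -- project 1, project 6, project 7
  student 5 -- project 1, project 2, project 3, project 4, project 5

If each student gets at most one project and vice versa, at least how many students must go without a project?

A valid assignment of size 5: student 1–project 2, student 2–project 7, student 3–project 4, student 4–project 1, student 5–project 3.
This saturates every student, so 5 is the maximum.
That matches 5 of the 5, leaving 0 unmatched; no matching can do better.

0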